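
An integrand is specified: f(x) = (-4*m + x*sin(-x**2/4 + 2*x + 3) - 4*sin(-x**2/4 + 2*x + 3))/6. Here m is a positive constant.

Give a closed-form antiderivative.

Whatever form F(x) takes, F'(x) = f(x) is non-negotiable.
Check: d/dx[-2*m*x/3 + cos(-x**2/4 + 2*x + 3)/3] = -2*m/3 + x*sin(-x**2/4 + 2*x + 3)/6 - 2*sin(-x**2/4 + 2*x + 3)/3, which equals f(x).

An antiderivative is F(x) = -2*m*x/3 + cos(-x**2/4 + 2*x + 3)/3.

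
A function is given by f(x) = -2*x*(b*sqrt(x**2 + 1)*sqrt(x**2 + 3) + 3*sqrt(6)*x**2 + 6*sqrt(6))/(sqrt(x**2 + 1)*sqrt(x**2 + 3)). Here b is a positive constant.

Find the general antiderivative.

Check any antiderivative F(x) by computing F'(x) and comparing it with f(x).
Check: d/dx[-b*x**2 - 3*sqrt(6)*sqrt(x**2 + 1)*sqrt(x**2 + 3)] = (-2*b*x*sqrt(x**2 + 1)*sqrt(x**2 + 3) - 6*sqrt(6)*x**3 - 12*sqrt(6)*x)/(sqrt(x**2 + 1)*sqrt(x**2 + 3)), which equals f(x).

F(x) = -b*x**2 - 3*sqrt(6)*sqrt(x**2 + 1)*sqrt(x**2 + 3) + C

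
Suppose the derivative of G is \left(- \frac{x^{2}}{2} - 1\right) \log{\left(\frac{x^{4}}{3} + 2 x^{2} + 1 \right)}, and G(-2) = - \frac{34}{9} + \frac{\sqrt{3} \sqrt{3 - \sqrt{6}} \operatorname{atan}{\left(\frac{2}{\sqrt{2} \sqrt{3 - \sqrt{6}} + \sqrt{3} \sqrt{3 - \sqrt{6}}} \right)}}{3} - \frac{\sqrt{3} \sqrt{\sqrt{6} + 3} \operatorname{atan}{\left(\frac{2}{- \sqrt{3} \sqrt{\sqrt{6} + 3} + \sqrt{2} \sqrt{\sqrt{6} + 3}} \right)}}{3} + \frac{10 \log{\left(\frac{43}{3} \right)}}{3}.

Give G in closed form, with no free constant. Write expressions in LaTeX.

The proposed G(x) is checked by its d/dx: the result must match the given G'(x).
A general antiderivative is \frac{2 x^{3}}{9} + 2 x + \left(- \frac{x^{3}}{6} - x\right) \log{\left(\frac{x^{4}}{3} + 2 x^{2} + 1 \right)} - 2 \sqrt{\frac{1}{4} - \frac{\sqrt{6}}{12}} \operatorname{atan}{\left(\frac{x}{\sqrt{2} \sqrt{3 - \sqrt{6}} + \sqrt{3} \sqrt{3 - \sqrt{6}}} \right)} + 2 \sqrt{\frac{\sqrt{6}}{12} + \frac{1}{4}} \operatorname{atan}{\left(\frac{x}{- \sqrt{3} \sqrt{\sqrt{6} + 3} + \sqrt{2} \sqrt{\sqrt{6} + 3}} \right)} + C.
The condition gives C = - \frac{34}{9} + \frac{\sqrt{3} \sqrt{3 - \sqrt{6}} \operatorname{atan}{\left(\frac{2}{\sqrt{2} \sqrt{3 - \sqrt{6}} + \sqrt{3} \sqrt{3 - \sqrt{6}}} \right)}}{3} - \frac{\sqrt{3} \sqrt{\sqrt{6} + 3} \operatorname{atan}{\left(\frac{2}{- \sqrt{3} \sqrt{\sqrt{6} + 3} + \sqrt{2} \sqrt{\sqrt{6} + 3}} \right)}}{3} + \frac{10 \log{\left(\frac{43}{3} \right)}}{3} - (- \frac{52}{9} + \frac{\sqrt{3} \sqrt{3 - \sqrt{6}} \operatorname{atan}{\left(\frac{2}{\sqrt{2} \sqrt{3 - \sqrt{6}} + \sqrt{3} \sqrt{3 - \sqrt{6}}} \right)}}{3} - \frac{\sqrt{3} \sqrt{\sqrt{6} + 3} \operatorname{atan}{\left(\frac{2}{- \sqrt{3} \sqrt{\sqrt{6} + 3} + \sqrt{2} \sqrt{\sqrt{6} + 3}} \right)}}{3} + \frac{10 \log{\left(\frac{43}{3} \right)}}{3}) = 2.
So G(x) = - \frac{3 x^{3} \log{\left(\frac{x^{4}}{3} + 2 x^{2} + 1 \right)} - 4 x^{3} + 18 x \log{\left(\frac{x^{4}}{3} + 2 x^{2} + 1 \right)} - 36 x + 6 \sqrt{3} \sqrt{3 - \sqrt{6}} \operatorname{atan}{\left(\frac{x}{\sqrt{2} \sqrt{3 - \sqrt{6}} + \sqrt{3} \sqrt{3 - \sqrt{6}}} \right)} - 6 \sqrt{3} \sqrt{\sqrt{6} + 3} \operatorname{atan}{\left(\frac{x}{- \sqrt{3} \sqrt{\sqrt{6} + 3} + \sqrt{2} \sqrt{\sqrt{6} + 3}} \right)} - 36}{18}.
Check: d/dx[- \frac{3 x^{3} \log{\left(\frac{x^{4}}{3} + 2 x^{2} + 1 \right)} - 4 x^{3} + 18 x \log{\left(\frac{x^{4}}{3} + 2 x^{2} + 1 \right)} - 36 x + 6 \sqrt{3} \sqrt{3 - \sqrt{6}} \operatorname{atan}{\left(\frac{x}{\sqrt{2} \sqrt{3 - \sqrt{6}} + \sqrt{3} \sqrt{3 - \sqrt{6}}} \right)} - 6 \sqrt{3} \sqrt{\sqrt{6} + 3} \operatorname{atan}{\left(\frac{x}{- \sqrt{3} \sqrt{\sqrt{6} + 3} + \sqrt{2} \sqrt{\sqrt{6} + 3}} \right)} - 36}{18}] = - \frac{x^{2} \log{\left(\frac{x^{4}}{3} + 2 x^{2} + 1 \right)}}{2} - \log{\left(\frac{x^{4}}{3} + 2 x^{2} + 1 \right)}, which equals G'(x).

G(x) = - \frac{3 x^{3} \log{\left(\frac{x^{4}}{3} + 2 x^{2} + 1 \right)} - 4 x^{3} + 18 x \log{\left(\frac{x^{4}}{3} + 2 x^{2} + 1 \right)} - 36 x + 6 \sqrt{3} \sqrt{3 - \sqrt{6}} \operatorname{atan}{\left(\frac{x}{\sqrt{2} \sqrt{3 - \sqrt{6}} + \sqrt{3} \sqrt{3 - \sqrt{6}}} \right)} - 6 \sqrt{3} \sqrt{\sqrt{6} + 3} \operatorname{atan}{\left(\frac{x}{- \sqrt{3} \sqrt{\sqrt{6} + 3} + \sqrt{2} \sqrt{\sqrt{6} + 3}} \right)} - 36}{18}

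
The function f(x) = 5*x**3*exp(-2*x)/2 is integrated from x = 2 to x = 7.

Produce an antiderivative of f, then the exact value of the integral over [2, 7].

Antiderivative: F(x) = (-20*x**3 - 30*x**2 - 30*x - 15)*exp(-2*x)/16; value = -8555*exp(-14)/16 + 355*exp(-4)/16

f has the shape u'v + uv' for u = -5*x**3/4 - 15*x**2/8 - 15*x/8 - 15/16 and v = exp(-2*x) — it is the derivative of the product u*v.
F(x) = (-20*x**3 - 30*x**2 - 30*x - 15)*exp(-2*x)/16 is an antiderivative of f.
Check: d/dx[(-20*x**3 - 30*x**2 - 30*x - 15)*exp(-2*x)/16] = 5*x**3*exp(-2*x)/2 = f(x).
F(7) = -8555*exp(-14)/16; F(2) = -355*exp(-4)/16.
Integral = F(7) - F(2) = -8555*exp(-14)/16 + 355*exp(-4)/16.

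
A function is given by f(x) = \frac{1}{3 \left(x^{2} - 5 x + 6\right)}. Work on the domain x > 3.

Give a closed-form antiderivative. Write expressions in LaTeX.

An antiderivative is F(x) = \frac{\log{\left(x - 3 \right)} - \log{\left(x - 2 \right)}}{3}.

Factor the denominator (3 \left(x - 3\right) \left(x - 2\right)) and decompose: f = - \frac{1}{3 \left(x - 2\right)} + \frac{1}{3 \left(x - 3\right)}; each piece integrates to a log, atan, or power term.
Check: d/dx[\frac{\log{\left(x - 3 \right)} - \log{\left(x - 2 \right)}}{3}] = \frac{1}{3 x^{2} - 15 x + 18}, which equals f(x).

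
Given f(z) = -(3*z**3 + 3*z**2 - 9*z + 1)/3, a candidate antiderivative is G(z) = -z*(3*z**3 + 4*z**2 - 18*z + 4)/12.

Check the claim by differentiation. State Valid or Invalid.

d/dz[G] = -z**3 - z**2 + 3*z - 1/3
This equals f(z) exactly, so the claim holds.

Valid. The derivative of G reproduces f.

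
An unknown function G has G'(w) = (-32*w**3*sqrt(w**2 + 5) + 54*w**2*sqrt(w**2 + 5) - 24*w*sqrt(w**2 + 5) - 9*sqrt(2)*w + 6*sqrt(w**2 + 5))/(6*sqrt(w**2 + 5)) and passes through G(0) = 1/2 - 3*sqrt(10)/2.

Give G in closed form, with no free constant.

G(w) = -(8*w**4 - 18*w**3 + 12*w**2 - 6*w + 9*sqrt(2)*sqrt(w**2 + 5) - 3)/6

A first test for any G(w): its w-derivative must equal the given G'(w).
A general antiderivative is -4*w**4/3 + 3*w**3 - 2*w**2 + w - 3*sqrt(w**2/2 + 5/2) + 1/2 + C.
The condition gives C = 1/2 - 3*sqrt(10)/2 - (1/2 - 3*sqrt(10)/2) = 0.
So G(w) = -(8*w**4 - 18*w**3 + 12*w**2 - 6*w + 9*sqrt(2)*sqrt(w**2 + 5) - 3)/6.
Check: d/dw[-(8*w**4 - 18*w**3 + 12*w**2 - 6*w + 9*sqrt(2)*sqrt(w**2 + 5) - 3)/6] = (-32*w**3*sqrt(w**2 + 5) + 54*w**2*sqrt(w**2 + 5) - 24*w*sqrt(w**2 + 5) - 9*sqrt(2)*w + 6*sqrt(w**2 + 5))/(6*sqrt(w**2 + 5)) = G'(w).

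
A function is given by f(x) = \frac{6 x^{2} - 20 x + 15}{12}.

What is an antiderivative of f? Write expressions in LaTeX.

An antiderivative is F(x) = \frac{x^{3}}{6} - \frac{5 x^{2}}{6} + \frac{5 x}{4}.

Differentiate the proposed F(x) back; it has to land on f(x) exactly.
Check: d/dx[\frac{x^{3}}{6} - \frac{5 x^{2}}{6} + \frac{5 x}{4}] = \frac{x^{2}}{2} - \frac{5 x}{3} + \frac{5}{4}, which equals f(x).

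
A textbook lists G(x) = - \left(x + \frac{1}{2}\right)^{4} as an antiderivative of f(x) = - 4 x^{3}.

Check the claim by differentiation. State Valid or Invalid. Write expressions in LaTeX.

d/dx[G] = - 4 x^{3} - 6 x^{2} - 3 x - \frac{1}{2}
d/dx[G] - f(x) = - 6 x^{2} - 3 x - \frac{1}{2} != 0.

Invalid: d/dx[G] - f = - 6 x^{2} - 3 x - \frac{1}{2}, which is not 0.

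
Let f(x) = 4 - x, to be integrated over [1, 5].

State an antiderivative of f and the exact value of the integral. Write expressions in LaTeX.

Antiderivative: F(x) = - \frac{x^{2}}{2} + 4 x; value = 4

Any candidate F(x) must reproduce f(x) exactly when differentiated.
F(x) = - \frac{x^{2}}{2} + 4 x is an antiderivative of f.
Check: d/dx[- \frac{x^{2}}{2} + 4 x] = 4 - x = f(x).
F(5) = \frac{15}{2}; F(1) = \frac{7}{2}.
Integral = F(5) - F(1) = 4.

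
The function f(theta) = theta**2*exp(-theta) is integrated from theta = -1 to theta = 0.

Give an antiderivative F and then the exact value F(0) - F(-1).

Antiderivative: F(theta) = (-theta**2 - 2*theta - 2)*exp(-theta); value = -2 + exp(1)

Recognize the product-rule pattern: f = u'v + uv' with u = -theta**2 - 2*theta - 2, v = exp(-theta), so integration by parts undoes it.
F(theta) = (-theta**2 - 2*theta - 2)*exp(-theta) is an antiderivative of f.
Check: d/dtheta[(-theta**2 - 2*theta - 2)*exp(-theta)] = theta**2*exp(-theta) = f(theta).
F(0) = -2; F(-1) = -exp(1).
Integral = F(0) - F(-1) = -2 + exp(1).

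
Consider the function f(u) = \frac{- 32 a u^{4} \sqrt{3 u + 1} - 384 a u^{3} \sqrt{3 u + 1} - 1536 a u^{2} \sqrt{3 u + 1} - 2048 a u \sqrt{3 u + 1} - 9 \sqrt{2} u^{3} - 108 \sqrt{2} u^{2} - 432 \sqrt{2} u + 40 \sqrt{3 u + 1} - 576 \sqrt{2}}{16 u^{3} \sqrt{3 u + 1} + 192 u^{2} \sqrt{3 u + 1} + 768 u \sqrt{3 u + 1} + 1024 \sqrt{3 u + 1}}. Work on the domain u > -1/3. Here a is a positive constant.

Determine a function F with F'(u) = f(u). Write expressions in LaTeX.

For F(u) to be correct the identity F'(u) - f(u) = 0 must hold.
Check: d/du[\frac{- 8 a u^{4} - 64 a u^{3} - 128 a u^{2} - 3 \sqrt{2} u^{2} \sqrt{3 u + 1} - 24 \sqrt{2} u \sqrt{3 u + 1} - 48 \sqrt{2} \sqrt{3 u + 1} - 10}{8 u^{2} + 64 u + 128}] = \frac{- 32 a u^{4} \sqrt{3 u + 1} - 384 a u^{3} \sqrt{3 u + 1} - 1536 a u^{2} \sqrt{3 u + 1} - 2048 a u \sqrt{3 u + 1} - 9 \sqrt{2} u^{3} - 108 \sqrt{2} u^{2} - 432 \sqrt{2} u + 40 \sqrt{3 u + 1} - 576 \sqrt{2}}{16 u^{3} \sqrt{3 u + 1} + 192 u^{2} \sqrt{3 u + 1} + 768 u \sqrt{3 u + 1} + 1024 \sqrt{3 u + 1}} = f(u).

An antiderivative is F(u) = \frac{- 8 a u^{4} - 64 a u^{3} - 128 a u^{2} - 3 \sqrt{2} u^{2} \sqrt{3 u + 1} - 24 \sqrt{2} u \sqrt{3 u + 1} - 48 \sqrt{2} \sqrt{3 u + 1} - 10}{8 u^{2} + 64 u + 128}.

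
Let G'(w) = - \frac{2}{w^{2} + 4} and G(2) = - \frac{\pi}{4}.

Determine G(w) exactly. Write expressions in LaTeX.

G(w) = - \operatorname{atan}{\left(\frac{w}{2} \right)}

A first test for any G(w): its w-derivative must equal the given G'(w).
A general antiderivative is - \operatorname{atan}{\left(\frac{w}{2} \right)} + C.
The condition gives C = - \frac{\pi}{4} - (- \frac{\pi}{4}) = 0.
So G(w) = - \operatorname{atan}{\left(\frac{w}{2} \right)}.
Check: d/dw[- \operatorname{atan}{\left(\frac{w}{2} \right)}] = - \frac{2}{w^{2} + 4} = G'(w).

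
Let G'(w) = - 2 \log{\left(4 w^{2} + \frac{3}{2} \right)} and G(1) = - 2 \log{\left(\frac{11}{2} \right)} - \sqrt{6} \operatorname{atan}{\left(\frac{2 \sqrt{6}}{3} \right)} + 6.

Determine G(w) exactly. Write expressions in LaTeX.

G(w) = - 2 w \log{\left(4 w^{2} + \frac{3}{2} \right)} + 4 w - \sqrt{6} \operatorname{atan}{\left(\frac{2 \sqrt{6} w}{3} \right)} + 2

Whatever form G(w) takes, its d/dw must return the stated G'(w).
A general antiderivative is - 2 w \log{\left(4 w^{2} + \frac{3}{2} \right)} + 4 w - \sqrt{6} \operatorname{atan}{\left(\frac{2 \sqrt{6} w}{3} \right)} + C.
The condition gives C = - 2 \log{\left(\frac{11}{2} \right)} - \sqrt{6} \operatorname{atan}{\left(\frac{2 \sqrt{6}}{3} \right)} + 6 - (- 2 \log{\left(\frac{11}{2} \right)} - \sqrt{6} \operatorname{atan}{\left(\frac{2 \sqrt{6}}{3} \right)} + 4) = 2.
So G(w) = - 2 w \log{\left(4 w^{2} + \frac{3}{2} \right)} + 4 w - \sqrt{6} \operatorname{atan}{\left(\frac{2 \sqrt{6} w}{3} \right)} + 2.
Check: d/dw[- 2 w \log{\left(4 w^{2} + \frac{3}{2} \right)} + 4 w - \sqrt{6} \operatorname{atan}{\left(\frac{2 \sqrt{6} w}{3} \right)} + 2] = - 2 \log{\left(4 w^{2} + \frac{3}{2} \right)} = G'(w).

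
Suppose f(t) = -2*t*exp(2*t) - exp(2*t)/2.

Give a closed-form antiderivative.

An antiderivative is F(t) = (1 - 4*t)*exp(2*t)/4.

Recognize the product-rule pattern: f = u'v + uv' with u = 1/4 - t, v = exp(2*t), so integration by parts undoes it.
Check: d/dt[(1 - 4*t)*exp(2*t)/4] = -2*t*exp(2*t) - exp(2*t)/2 = f(t).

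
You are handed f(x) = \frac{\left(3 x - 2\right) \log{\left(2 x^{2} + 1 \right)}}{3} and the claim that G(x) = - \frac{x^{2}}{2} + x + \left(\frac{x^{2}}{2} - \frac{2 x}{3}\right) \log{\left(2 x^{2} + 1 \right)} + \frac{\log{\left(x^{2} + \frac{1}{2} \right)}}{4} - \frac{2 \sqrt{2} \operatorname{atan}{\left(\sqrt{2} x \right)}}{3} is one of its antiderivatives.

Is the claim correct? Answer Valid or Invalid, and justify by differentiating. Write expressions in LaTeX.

d/dx[G] = x \log{\left(2 x^{2} + 1 \right)} - \frac{2 \log{\left(2 x^{2} + 1 \right)}}{3} - \frac{1}{3}
d/dx[G] - f(x) = - \frac{1}{3} != 0.

Invalid: d/dx[G] - f = - \frac{1}{3}, which is not 0.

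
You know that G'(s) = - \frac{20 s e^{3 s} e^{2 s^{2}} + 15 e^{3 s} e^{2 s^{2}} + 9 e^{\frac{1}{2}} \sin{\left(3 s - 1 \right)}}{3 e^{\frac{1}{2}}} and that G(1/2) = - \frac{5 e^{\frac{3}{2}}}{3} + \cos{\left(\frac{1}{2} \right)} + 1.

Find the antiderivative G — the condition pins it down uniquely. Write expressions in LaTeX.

The proposed G(s) is checked by its d/ds: the result must match the given G'(s).
A general antiderivative is - \frac{5 e^{2 s^{2} + 3 s - \frac{1}{2}}}{3} + \cos{\left(3 s - 1 \right)} + C.
The condition gives C = - \frac{5 e^{\frac{3}{2}}}{3} + \cos{\left(\frac{1}{2} \right)} + 1 - (- \frac{5 e^{\frac{3}{2}}}{3} + \cos{\left(\frac{1}{2} \right)}) = 1.
So G(s) = \frac{- \frac{5 e^{3 s} e^{2 s^{2}}}{e^{\frac{1}{2}}} + 3 \cos{\left(3 s - 1 \right)} + 3}{3}.
Check: d/ds[\frac{- \frac{5 e^{3 s} e^{2 s^{2}}}{e^{\frac{1}{2}}} + 3 \cos{\left(3 s - 1 \right)} + 3}{3}] = \frac{- 20 s e^{3 s} e^{2 s^{2}} - 15 e^{3 s} e^{2 s^{2}} - 9 e^{\frac{1}{2}} \sin{\left(3 s - 1 \right)}}{3 e^{\frac{1}{2}}}, which equals G'(s).

G(s) = \frac{- \frac{5 e^{3 s} e^{2 s^{2}}}{e^{\frac{1}{2}}} + 3 \cos{\left(3 s - 1 \right)} + 3}{3}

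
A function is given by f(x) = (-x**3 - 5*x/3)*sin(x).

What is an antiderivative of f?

An antiderivative is F(x) = x**3*cos(x) - 3*x**2*sin(x) - 13*x*cos(x)/3 + 13*sin(x)/3.

Since d/dx undoes antidifferentiation here, F'(x) = f(x) is required of F(x).
Check: d/dx[x**3*cos(x) - 3*x**2*sin(x) - 13*x*cos(x)/3 + 13*sin(x)/3] = -x**3*sin(x) - 5*x*sin(x)/3, which equals f(x).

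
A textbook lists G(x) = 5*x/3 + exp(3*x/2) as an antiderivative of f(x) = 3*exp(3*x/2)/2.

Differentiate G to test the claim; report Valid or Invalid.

Invalid: d/dx[G] - f = 5/3, which is not 0.

d/dx[G] = 3*exp(3*x/2)/2 + 5/3
d/dx[G] - f(x) = 5/3 != 0.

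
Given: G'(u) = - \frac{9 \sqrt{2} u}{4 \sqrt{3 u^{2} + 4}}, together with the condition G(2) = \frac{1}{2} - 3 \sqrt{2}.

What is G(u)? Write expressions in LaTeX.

The substitution w = \frac{3 u^{2}}{2} + 2 works: G'(u) is exactly (dG/dw)*(dw/du) for that inner function.
A general antiderivative is - \frac{3 \sqrt{\frac{3 u^{2}}{2} + 2}}{2} + C.
The condition gives C = \frac{1}{2} - 3 \sqrt{2} - (- 3 \sqrt{2}) = \frac{1}{2}.
So G(u) = \frac{\sqrt{2} \left(- 3 \sqrt{3 u^{2} + 4} + \sqrt{2}\right)}{4}.
Check: d/du[\frac{\sqrt{2} \left(- 3 \sqrt{3 u^{2} + 4} + \sqrt{2}\right)}{4}] = - \frac{9 \sqrt{2} u}{4 \sqrt{3 u^{2} + 4}} = G'(u).

G(u) = \frac{\sqrt{2} \left(- 3 \sqrt{3 u^{2} + 4} + \sqrt{2}\right)}{4}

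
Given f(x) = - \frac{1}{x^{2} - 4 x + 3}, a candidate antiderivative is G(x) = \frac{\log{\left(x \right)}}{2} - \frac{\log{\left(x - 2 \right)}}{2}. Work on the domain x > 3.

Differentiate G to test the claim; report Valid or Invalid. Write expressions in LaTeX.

Invalid: d/dx[G] - f = \frac{2 x - 3}{x^{4} - 6 x^{3} + 11 x^{2} - 6 x}, which is not 0.

d/dx[G] = - \frac{1}{x^{2} - 2 x}
d/dx[G] - f(x) = \frac{2 x - 3}{x^{4} - 6 x^{3} + 11 x^{2} - 6 x} != 0.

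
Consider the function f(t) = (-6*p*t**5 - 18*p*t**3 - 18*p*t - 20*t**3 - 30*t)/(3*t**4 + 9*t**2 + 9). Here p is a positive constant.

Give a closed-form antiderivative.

An antiderivative is F(t) = (-3*p*t**2 - 5*log(2*t**4/3 + 2*t**2 + 2))/3.

Any candidate F(t) must reproduce f(t) exactly when differentiated.
Check: d/dt[(-3*p*t**2 - 5*log(2*t**4/3 + 2*t**2 + 2))/3] = (-6*p*t**5 - 18*p*t**3 - 18*p*t - 20*t**3 - 30*t)/(3*t**4 + 9*t**2 + 9) = f(t).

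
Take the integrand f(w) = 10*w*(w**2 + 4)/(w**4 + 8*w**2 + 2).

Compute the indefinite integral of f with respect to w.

The substitution u = w**4/2 + 4*w**2 + 1 works: f is exactly (dF/du)*(du/dw) for that inner function.
Check: d/dw[5*log(w**4/2 + 4*w**2 + 1)/2] = (10*w**3 + 40*w)/(w**4 + 8*w**2 + 2), which equals f(w).

F(w) = 5*log(w**4/2 + 4*w**2 + 1)/2 + C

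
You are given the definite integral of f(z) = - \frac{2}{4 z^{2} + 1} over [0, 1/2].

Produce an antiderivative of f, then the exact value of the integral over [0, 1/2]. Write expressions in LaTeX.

For F(z) to be correct the identity F'(z) - f(z) = 0 must hold.
F(z) = - \operatorname{atan}{\left(2 z \right)} is an antiderivative of f.
Check: d/dz[- \operatorname{atan}{\left(2 z \right)}] = - \frac{2}{4 z^{2} + 1} = f(z).
F(1/2) = - \frac{\pi}{4}; F(0) = 0.
Integral = F(1/2) - F(0) = - \frac{\pi}{4}.

Antiderivative: F(z) = - \operatorname{atan}{\left(2 z \right)}; value = - \frac{\pi}{4}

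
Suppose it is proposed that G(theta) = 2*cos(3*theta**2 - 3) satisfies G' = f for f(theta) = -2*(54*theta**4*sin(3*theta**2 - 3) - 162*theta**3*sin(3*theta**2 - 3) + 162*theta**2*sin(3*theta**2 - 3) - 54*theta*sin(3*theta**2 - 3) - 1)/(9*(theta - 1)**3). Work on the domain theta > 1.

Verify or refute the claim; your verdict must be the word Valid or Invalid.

d/dtheta[G] = -12*theta*sin(3*theta**2 - 3)
d/dtheta[G] - f(theta) = -2/(9*theta**3 - 27*theta**2 + 27*theta - 9) != 0.

Invalid: d/dtheta[G] - f = -2/(9*theta**3 - 27*theta**2 + 27*theta - 9), which is not 0.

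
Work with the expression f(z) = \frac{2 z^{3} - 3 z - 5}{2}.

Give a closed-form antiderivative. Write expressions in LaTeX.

Recover f(z) by differentiating a candidate F(z); any mismatch rules it out.
Check: d/dz[\frac{z^{4}}{4} - \frac{3 z^{2}}{4} - \frac{5 z}{2}] = z^{3} - \frac{3 z}{2} - \frac{5}{2}, which equals f(z).

An antiderivative is F(z) = \frac{z^{4}}{4} - \frac{3 z^{2}}{4} - \frac{5 z}{2}.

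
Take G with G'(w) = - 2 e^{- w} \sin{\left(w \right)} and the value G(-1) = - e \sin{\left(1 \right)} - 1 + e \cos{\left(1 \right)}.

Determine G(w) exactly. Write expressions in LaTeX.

G(w) = \left(- e^{w} + \sin{\left(w \right)} + \cos{\left(w \right)}\right) e^{- w}

A first test for any G(w): its w-derivative must equal the given G'(w).
A general antiderivative is e^{- w} \sin{\left(w \right)} + e^{- w} \cos{\left(w \right)} + C.
The condition gives C = - e \sin{\left(1 \right)} - 1 + e \cos{\left(1 \right)} - (- e \sin{\left(1 \right)} + e \cos{\left(1 \right)}) = -1.
So G(w) = \left(- e^{w} + \sin{\left(w \right)} + \cos{\left(w \right)}\right) e^{- w}.
Check: d/dw[\left(- e^{w} + \sin{\left(w \right)} + \cos{\left(w \right)}\right) e^{- w}] = - 2 e^{- w} \sin{\left(w \right)} = G'(w).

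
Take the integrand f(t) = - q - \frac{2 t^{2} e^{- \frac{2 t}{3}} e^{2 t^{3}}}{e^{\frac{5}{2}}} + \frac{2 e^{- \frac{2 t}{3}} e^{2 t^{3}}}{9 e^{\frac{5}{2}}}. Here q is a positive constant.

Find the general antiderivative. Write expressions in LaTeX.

F(t) = - q t - \frac{e^{2 t^{3} - \frac{2 t}{3} - \frac{5}{2}}}{3} + C

Integrate term by term and add the pieces.
Check: d/dt[- q t - \frac{e^{2 t^{3} - \frac{2 t}{3} - \frac{5}{2}}}{3}] = \frac{\left(- 9 q e^{\frac{5}{2}} e^{\frac{2 t}{3}} e^{- 2 t^{3}} - 18 t^{2} + 2\right) e^{- \frac{2 t}{3}} e^{2 t^{3}}}{9 e^{\frac{5}{2}}}, which equals f(t).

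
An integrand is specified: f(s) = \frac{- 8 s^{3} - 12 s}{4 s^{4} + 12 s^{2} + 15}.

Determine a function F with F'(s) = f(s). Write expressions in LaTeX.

f matches the chain-rule pattern g'(h)*h' with inner function h(s) = \frac{2 s^{4}}{3} + 2 s^{2} + \frac{5}{2}; substituting u = h(s) collapses the integral.
Check: d/ds[- \frac{\log{\left(\frac{2 s^{4}}{3} + 2 s^{2} + \frac{5}{2} \right)}}{2}] = \frac{- 8 s^{3} - 12 s}{4 s^{4} + 12 s^{2} + 15} = f(s).

An antiderivative is F(s) = - \frac{\log{\left(\frac{2 s^{4}}{3} + 2 s^{2} + \frac{5}{2} \right)}}{2}.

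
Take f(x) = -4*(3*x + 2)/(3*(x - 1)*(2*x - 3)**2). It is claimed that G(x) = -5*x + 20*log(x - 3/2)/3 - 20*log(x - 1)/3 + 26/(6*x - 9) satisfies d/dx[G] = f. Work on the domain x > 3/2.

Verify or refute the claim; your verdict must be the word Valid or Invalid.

Invalid: d/dx[G] - f = -5, which is not 0.

d/dx[G] = (-60*x**3 + 240*x**2 - 327*x + 127)/(12*x**3 - 48*x**2 + 63*x - 27)
d/dx[G] - f(x) = -5 != 0.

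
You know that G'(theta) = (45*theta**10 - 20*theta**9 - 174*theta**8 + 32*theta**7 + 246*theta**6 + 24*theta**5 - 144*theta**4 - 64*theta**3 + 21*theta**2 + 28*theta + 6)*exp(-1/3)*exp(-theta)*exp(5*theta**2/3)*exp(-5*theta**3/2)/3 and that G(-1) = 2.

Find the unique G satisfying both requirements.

G(theta) = 2*(-(theta**2 - 1)**4*exp(-5*theta**3/2 + 5*theta**2/3 - theta - 1/3) + 1)

Recognize the product-rule pattern: G'(theta) = u'v + uv' with u = -2*(theta**2 - 1)**4, v = exp(-5*theta**3/2 + 5*theta**2/3 - theta - 1/3), so integration by parts undoes it.
A general antiderivative is -2*(theta**2 - 1)**4*exp(-5*theta**3/2 + 5*theta**2/3 - theta - 1/3) + C.
The condition gives C = 2 - (0) = 2.
So G(theta) = 2*(-(theta**2 - 1)**4*exp(-5*theta**3/2 + 5*theta**2/3 - theta - 1/3) + 1).
Check: d/dtheta[2*(-(theta**2 - 1)**4*exp(-5*theta**3/2 + 5*theta**2/3 - theta - 1/3) + 1)] = (45*theta**10 - 20*theta**9 - 174*theta**8 + 32*theta**7 + 246*theta**6 + 24*theta**5 - 144*theta**4 - 64*theta**3 + 21*theta**2 + 28*theta + 6)*exp(-1/3)*exp(-theta)*exp(5*theta**2/3)*exp(-5*theta**3/2)/3 = G'(theta).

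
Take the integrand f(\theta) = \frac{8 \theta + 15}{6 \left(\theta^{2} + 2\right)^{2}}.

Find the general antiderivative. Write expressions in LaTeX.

F(\theta) = \frac{15 \sqrt{2} \theta^{2} \operatorname{atan}{\left(\frac{\sqrt{2} \theta}{2} \right)} + 30 \theta + 30 \sqrt{2} \operatorname{atan}{\left(\frac{\sqrt{2} \theta}{2} \right)} - 32}{48 \theta^{2} + 96} + C

An antiderivative F(\theta) passes only if d/d\theta[F] lands on f(\theta) exactly.
Check: d/d\theta[\frac{15 \sqrt{2} \theta^{2} \operatorname{atan}{\left(\frac{\sqrt{2} \theta}{2} \right)} + 30 \theta + 30 \sqrt{2} \operatorname{atan}{\left(\frac{\sqrt{2} \theta}{2} \right)} - 32}{48 \theta^{2} + 96}] = \frac{8 \theta + 15}{6 \theta^{4} + 24 \theta^{2} + 24}, which equals f(\theta).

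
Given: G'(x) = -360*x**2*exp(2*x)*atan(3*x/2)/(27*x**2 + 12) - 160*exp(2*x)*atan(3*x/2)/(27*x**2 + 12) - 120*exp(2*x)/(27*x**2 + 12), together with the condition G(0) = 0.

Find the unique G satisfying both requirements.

G(x) = -20*exp(2*x)*atan(3*x/2)/3

Recognize the product-rule pattern: G'(x) = u'v + uv' with u = -20*atan(3*x/2)/3, v = exp(2*x), so integration by parts undoes it.
A general antiderivative is -20*exp(2*x)*atan(3*x/2)/3 + C.
The condition gives C = 0 - (0) = 0.
So G(x) = -20*exp(2*x)*atan(3*x/2)/3.
Check: d/dx[-20*exp(2*x)*atan(3*x/2)/3] = (-360*x**2*exp(2*x)*atan(3*x/2) - 160*exp(2*x)*atan(3*x/2) - 120*exp(2*x))/(27*x**2 + 12), which equals G'(x).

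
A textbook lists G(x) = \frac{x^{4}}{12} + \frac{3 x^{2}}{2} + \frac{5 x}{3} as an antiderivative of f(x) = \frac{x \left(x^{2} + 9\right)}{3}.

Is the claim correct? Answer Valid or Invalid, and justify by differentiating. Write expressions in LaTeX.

d/dx[G] = \frac{x^{3}}{3} + 3 x + \frac{5}{3}
d/dx[G] - f(x) = \frac{5}{3} != 0.

Invalid: d/dx[G] - f = \frac{5}{3}, which is not 0.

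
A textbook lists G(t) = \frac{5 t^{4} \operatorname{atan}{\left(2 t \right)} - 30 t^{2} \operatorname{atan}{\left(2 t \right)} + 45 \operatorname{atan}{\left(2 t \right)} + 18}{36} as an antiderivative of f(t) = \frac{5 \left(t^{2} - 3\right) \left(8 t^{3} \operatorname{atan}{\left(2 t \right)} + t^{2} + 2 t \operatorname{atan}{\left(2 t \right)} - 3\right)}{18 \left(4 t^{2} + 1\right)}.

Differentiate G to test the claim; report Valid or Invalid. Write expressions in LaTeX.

Valid. The derivative of G reproduces f.

d/dt[G] = \frac{40 t^{5} \operatorname{atan}{\left(2 t \right)} + 5 t^{4} - 110 t^{3} \operatorname{atan}{\left(2 t \right)} - 30 t^{2} - 30 t \operatorname{atan}{\left(2 t \right)} + 45}{72 t^{2} + 18}
This equals f(t) exactly, so the claim holds.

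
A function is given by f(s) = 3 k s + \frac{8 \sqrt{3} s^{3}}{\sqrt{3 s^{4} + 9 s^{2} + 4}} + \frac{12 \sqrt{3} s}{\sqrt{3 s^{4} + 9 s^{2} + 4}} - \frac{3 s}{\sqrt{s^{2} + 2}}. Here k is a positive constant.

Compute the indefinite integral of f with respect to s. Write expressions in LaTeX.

Integrate term by term and add the pieces.
Check: d/ds[\frac{9 k s^{2} - 18 \sqrt{s^{2} + 2} + 8 \sqrt{3} \sqrt{3 s^{4} + 9 s^{2} + 4}}{6}] = \frac{3 k s \sqrt{s^{2} + 2} \sqrt{3 s^{4} + 9 s^{2} + 4} + 8 \sqrt{3} s^{3} \sqrt{s^{2} + 2} + 12 \sqrt{3} s \sqrt{s^{2} + 2} - 3 s \sqrt{3 s^{4} + 9 s^{2} + 4}}{\sqrt{s^{2} + 2} \sqrt{3 s^{4} + 9 s^{2} + 4}}, which equals f(s).

F(s) = \frac{9 k s^{2} - 18 \sqrt{s^{2} + 2} + 8 \sqrt{3} \sqrt{3 s^{4} + 9 s^{2} + 4}}{6} + C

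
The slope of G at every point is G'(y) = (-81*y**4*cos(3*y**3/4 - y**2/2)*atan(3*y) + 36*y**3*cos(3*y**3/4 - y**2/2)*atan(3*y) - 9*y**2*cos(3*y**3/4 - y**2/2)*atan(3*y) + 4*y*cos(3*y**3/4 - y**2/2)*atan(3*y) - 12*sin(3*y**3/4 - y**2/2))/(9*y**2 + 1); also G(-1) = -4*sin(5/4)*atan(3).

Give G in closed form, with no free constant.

Recognize the product-rule pattern: G'(y) = u'v + uv' with u = -4*atan(3*y), v = sin(3*y**3/4 - y**2/2), so integration by parts undoes it.
A general antiderivative is -4*sin(3*y**3/4 - y**2/2)*atan(3*y) + C.
The condition gives C = -4*sin(5/4)*atan(3) - (-4*sin(5/4)*atan(3)) = 0.
So G(y) = -4*sin(3*y**3/4 - y**2/2)*atan(3*y).
Check: d/dy[-4*sin(3*y**3/4 - y**2/2)*atan(3*y)] = (-81*y**4*cos(3*y**3/4 - y**2/2)*atan(3*y) + 36*y**3*cos(3*y**3/4 - y**2/2)*atan(3*y) - 9*y**2*cos(3*y**3/4 - y**2/2)*atan(3*y) + 4*y*cos(3*y**3/4 - y**2/2)*atan(3*y) - 12*sin(3*y**3/4 - y**2/2))/(9*y**2 + 1) = G'(y).

G(y) = -4*sin(3*y**3/4 - y**2/2)*atan(3*y)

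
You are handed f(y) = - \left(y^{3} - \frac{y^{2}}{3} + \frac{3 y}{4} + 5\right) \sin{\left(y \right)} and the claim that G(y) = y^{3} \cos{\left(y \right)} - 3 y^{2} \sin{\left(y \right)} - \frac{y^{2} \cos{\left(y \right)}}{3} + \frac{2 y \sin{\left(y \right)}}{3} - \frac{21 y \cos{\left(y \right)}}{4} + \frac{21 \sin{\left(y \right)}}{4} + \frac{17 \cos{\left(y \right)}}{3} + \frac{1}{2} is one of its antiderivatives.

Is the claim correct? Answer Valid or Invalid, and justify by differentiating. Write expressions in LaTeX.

Valid - differentiating G returns exactly f.

d/dy[G] = - y^{3} \sin{\left(y \right)} + \frac{y^{2} \sin{\left(y \right)}}{3} - \frac{3 y \sin{\left(y \right)}}{4} - 5 \sin{\left(y \right)}
This equals f(y) exactly, so the claim holds.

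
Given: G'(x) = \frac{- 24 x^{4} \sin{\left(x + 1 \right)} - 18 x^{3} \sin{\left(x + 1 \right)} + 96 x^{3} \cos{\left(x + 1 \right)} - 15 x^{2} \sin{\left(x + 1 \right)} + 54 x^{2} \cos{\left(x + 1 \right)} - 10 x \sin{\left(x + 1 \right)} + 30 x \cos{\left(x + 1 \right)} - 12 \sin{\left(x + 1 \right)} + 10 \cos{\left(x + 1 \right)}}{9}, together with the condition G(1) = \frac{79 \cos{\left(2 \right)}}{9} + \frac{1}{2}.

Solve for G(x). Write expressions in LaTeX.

G(x) = - \frac{2 \left(- 4 x^{4} - 3 x^{3} - \frac{5 x^{2}}{2} - \frac{5 x}{3} - 2\right) \cos{\left(x + 1 \right)}}{3} + \frac{1}{2}

Recognize the product-rule pattern: G'(x) = u'v + uv' with u = \frac{8 x^{4}}{3} + 2 x^{3} + \frac{5 x^{2}}{3} + \frac{10 x}{9} + \frac{4}{3}, v = \cos{\left(x + 1 \right)}, so integration by parts undoes it.
A general antiderivative is - \frac{2 \left(- 4 x^{4} - 3 x^{3} - \frac{5 x^{2}}{2} - \frac{5 x}{3} - 2\right) \cos{\left(x + 1 \right)}}{3} + C.
The condition gives C = \frac{79 \cos{\left(2 \right)}}{9} + \frac{1}{2} - (\frac{79 \cos{\left(2 \right)}}{9}) = \frac{1}{2}.
So G(x) = - \frac{2 \left(- 4 x^{4} - 3 x^{3} - \frac{5 x^{2}}{2} - \frac{5 x}{3} - 2\right) \cos{\left(x + 1 \right)}}{3} + \frac{1}{2}.
Check: d/dx[- \frac{2 \left(- 4 x^{4} - 3 x^{3} - \frac{5 x^{2}}{2} - \frac{5 x}{3} - 2\right) \cos{\left(x + 1 \right)}}{3} + \frac{1}{2}] = - \frac{8 x^{4} \sin{\left(x + 1 \right)}}{3} - 2 x^{3} \sin{\left(x + 1 \right)} + \frac{32 x^{3} \cos{\left(x + 1 \right)}}{3} - \frac{5 x^{2} \sin{\left(x + 1 \right)}}{3} + 6 x^{2} \cos{\left(x + 1 \right)} - \frac{10 x \sin{\left(x + 1 \right)}}{9} + \frac{10 x \cos{\left(x + 1 \right)}}{3} - \frac{4 \sin{\left(x + 1 \right)}}{3} + \frac{10 \cos{\left(x + 1 \right)}}{9}, which equals G'(x).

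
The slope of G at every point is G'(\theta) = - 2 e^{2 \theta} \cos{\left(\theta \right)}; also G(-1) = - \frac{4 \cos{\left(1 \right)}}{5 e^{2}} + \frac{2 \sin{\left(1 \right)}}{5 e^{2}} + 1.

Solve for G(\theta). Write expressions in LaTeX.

G(\theta) = - \frac{2 e^{2 \theta} \sin{\left(\theta \right)}}{5} - \frac{4 e^{2 \theta} \cos{\left(\theta \right)}}{5} + 1

Since d/d\theta undoes antidifferentiation here, G(\theta) must give back the stated G'(\theta).
A general antiderivative is - \frac{2 e^{2 \theta} \sin{\left(\theta \right)}}{5} - \frac{4 e^{2 \theta} \cos{\left(\theta \right)}}{5} + C.
The condition gives C = - \frac{4 \cos{\left(1 \right)}}{5 e^{2}} + \frac{2 \sin{\left(1 \right)}}{5 e^{2}} + 1 - (- \frac{4 \cos{\left(1 \right)}}{5 e^{2}} + \frac{2 \sin{\left(1 \right)}}{5 e^{2}}) = 1.
So G(\theta) = - \frac{2 e^{2 \theta} \sin{\left(\theta \right)}}{5} - \frac{4 e^{2 \theta} \cos{\left(\theta \right)}}{5} + 1.
Check: d/d\theta[- \frac{2 e^{2 \theta} \sin{\left(\theta \right)}}{5} - \frac{4 e^{2 \theta} \cos{\left(\theta \right)}}{5} + 1] = - 2 e^{2 \theta} \cos{\left(\theta \right)} = G'(\theta).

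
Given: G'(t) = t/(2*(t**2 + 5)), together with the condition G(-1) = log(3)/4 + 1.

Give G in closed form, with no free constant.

G'(t) matches the chain-rule pattern g'(h)*h' with inner function h(t) = t**2/2 + 5/2; substituting u = h(t) collapses the integral.
A general antiderivative is log(t**2/2 + 5/2)/4 + C.
The condition gives C = log(3)/4 + 1 - (log(3)/4) = 1.
So G(t) = log(t**2 + 5)/4 - log(2)/4 + 1.
Check: d/dt[log(t**2 + 5)/4 - log(2)/4 + 1] = t/(2*t**2 + 10), which equals G'(t).

G(t) = log(t**2 + 5)/4 - log(2)/4 + 1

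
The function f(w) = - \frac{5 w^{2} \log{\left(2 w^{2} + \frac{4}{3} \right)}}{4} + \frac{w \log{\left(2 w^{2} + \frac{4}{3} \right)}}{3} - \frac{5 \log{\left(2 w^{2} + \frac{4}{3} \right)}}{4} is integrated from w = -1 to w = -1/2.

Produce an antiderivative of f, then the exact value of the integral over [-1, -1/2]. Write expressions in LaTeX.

Antiderivative: F(w) = - \frac{45 w^{3} \log{\left(2 w^{2} + \frac{4}{3} \right)} - 30 w^{3} - 18 w^{2} \log{\left(2 w^{2} + \frac{4}{3} \right)} + 18 w^{2} + 135 w \log{\left(2 w^{2} + \frac{4}{3} \right)} - 210 w - 12 \log{\left(w^{2} + \frac{2}{3} \right)} + 70 \sqrt{6} \operatorname{atan}{\left(\frac{\sqrt{6} w}{2} \right)}}{108}; value = - \frac{11 \log{\left(\frac{10}{3} \right)}}{6} - \frac{35 \sqrt{6} \operatorname{atan}{\left(\frac{\sqrt{6}}{2} \right)}}{54} - \frac{\log{\left(\frac{5}{3} \right)}}{9} + \frac{\log{\left(\frac{11}{12} \right)}}{9} + \frac{23 \log{\left(\frac{11}{6} \right)}}{32} + \frac{35 \sqrt{6} \operatorname{atan}{\left(\frac{\sqrt{6}}{4} \right)}}{54} + \frac{193}{144}

Integrate term by term and add the pieces.
F(w) = - \frac{45 w^{3} \log{\left(2 w^{2} + \frac{4}{3} \right)} - 30 w^{3} - 18 w^{2} \log{\left(2 w^{2} + \frac{4}{3} \right)} + 18 w^{2} + 135 w \log{\left(2 w^{2} + \frac{4}{3} \right)} - 210 w - 12 \log{\left(w^{2} + \frac{2}{3} \right)} + 70 \sqrt{6} \operatorname{atan}{\left(\frac{\sqrt{6} w}{2} \right)}}{108} is an antiderivative of f.
Check: d/dw[- \frac{45 w^{3} \log{\left(2 w^{2} + \frac{4}{3} \right)} - 30 w^{3} - 18 w^{2} \log{\left(2 w^{2} + \frac{4}{3} \right)} + 18 w^{2} + 135 w \log{\left(2 w^{2} + \frac{4}{3} \right)} - 210 w - 12 \log{\left(w^{2} + \frac{2}{3} \right)} + 70 \sqrt{6} \operatorname{atan}{\left(\frac{\sqrt{6} w}{2} \right)}}{108}] = - \frac{5 w^{2} \log{\left(w^{2} + \frac{2}{3} \right)}}{4} - \frac{5 w^{2} \log{\left(2 \right)}}{4} + \frac{w \log{\left(w^{2} + \frac{2}{3} \right)}}{3} + \frac{w \log{\left(2 \right)}}{3} - \frac{5 \log{\left(w^{2} + \frac{2}{3} \right)}}{4} - \frac{5 \log{\left(2 \right)}}{4}, which equals f(w).
F(-1/2) = - \frac{151}{144} + \frac{\log{\left(\frac{11}{12} \right)}}{9} + \frac{23 \log{\left(\frac{11}{6} \right)}}{32} + \frac{35 \sqrt{6} \operatorname{atan}{\left(\frac{\sqrt{6}}{4} \right)}}{54}; F(-1) = - \frac{43}{18} + \frac{\log{\left(\frac{5}{3} \right)}}{9} + \frac{35 \sqrt{6} \operatorname{atan}{\left(\frac{\sqrt{6}}{2} \right)}}{54} + \frac{11 \log{\left(\frac{10}{3} \right)}}{6}.
Integral = F(-1/2) - F(-1) = - \frac{11 \log{\left(\frac{10}{3} \right)}}{6} - \frac{35 \sqrt{6} \operatorname{atan}{\left(\frac{\sqrt{6}}{2} \right)}}{54} - \frac{\log{\left(\frac{5}{3} \right)}}{9} + \frac{\log{\left(\frac{11}{12} \right)}}{9} + \frac{23 \log{\left(\frac{11}{6} \right)}}{32} + \frac{35 \sqrt{6} \operatorname{atan}{\left(\frac{\sqrt{6}}{4} \right)}}{54} + \frac{193}{144}.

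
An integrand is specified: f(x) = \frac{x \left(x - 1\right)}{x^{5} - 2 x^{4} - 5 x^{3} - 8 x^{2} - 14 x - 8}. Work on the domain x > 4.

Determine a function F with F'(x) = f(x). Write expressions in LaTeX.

Factor the denominator (\left(x - 4\right) \left(x + 1\right)^{2} \left(x^{2} + 2\right)) and decompose: f = - \frac{x - 1}{9 \left(x^{2} + 2\right)} + \frac{19}{225 \left(x + 1\right)} - \frac{2}{15 \left(x + 1\right)^{2}} + \frac{2}{75 \left(x - 4\right)}; each piece integrates to a log, atan, or power term.
Check: d/dx[\frac{12 x \log{\left(x - 4 \right)} + 38 x \log{\left(x + 1 \right)} - 25 x \log{\left(x^{2} + 2 \right)} + 25 \sqrt{2} x \operatorname{atan}{\left(\frac{\sqrt{2} x}{2} \right)} + 12 \log{\left(x - 4 \right)} + 38 \log{\left(x + 1 \right)} - 25 \log{\left(x^{2} + 2 \right)} + 25 \sqrt{2} \operatorname{atan}{\left(\frac{\sqrt{2} x}{2} \right)} + 60}{450 x + 450}] = \frac{x^{2} - x}{x^{5} - 2 x^{4} - 5 x^{3} - 8 x^{2} - 14 x - 8}, which equals f(x).

An antiderivative is F(x) = \frac{12 x \log{\left(x - 4 \right)} + 38 x \log{\left(x + 1 \right)} - 25 x \log{\left(x^{2} + 2 \right)} + 25 \sqrt{2} x \operatorname{atan}{\left(\frac{\sqrt{2} x}{2} \right)} + 12 \log{\left(x - 4 \right)} + 38 \log{\left(x + 1 \right)} - 25 \log{\left(x^{2} + 2 \right)} + 25 \sqrt{2} \operatorname{atan}{\left(\frac{\sqrt{2} x}{2} \right)} + 60}{450 x + 450}.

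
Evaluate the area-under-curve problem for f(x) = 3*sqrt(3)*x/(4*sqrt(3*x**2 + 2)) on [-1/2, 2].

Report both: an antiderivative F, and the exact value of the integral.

Antiderivative: F(x) = sqrt(3)*sqrt(3*x**2 + 2)/4; value = -sqrt(33)/8 + sqrt(42)/4

The substitution u = x**2 + 2/3 works: f is exactly (dF/du)*(du/dx) for that inner function.
F(x) = sqrt(3)*sqrt(3*x**2 + 2)/4 is an antiderivative of f.
Check: d/dx[sqrt(3)*sqrt(3*x**2 + 2)/4] = 3*sqrt(3)*x/(4*sqrt(3*x**2 + 2)) = f(x).
F(2) = sqrt(42)/4; F(-1/2) = sqrt(33)/8.
Integral = F(2) - F(-1/2) = -sqrt(33)/8 + sqrt(42)/4.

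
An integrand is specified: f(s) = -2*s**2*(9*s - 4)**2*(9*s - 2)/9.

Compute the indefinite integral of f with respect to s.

F(s) = (-3*s**2 + 4*s/3)**3 + C

The substitution u = -3*s**2 + 4*s/3 works: f is exactly (dF/du)*(du/ds) for that inner function.
Check: d/ds[(-3*s**2 + 4*s/3)**3] = -162*s**5 + 180*s**4 - 64*s**3 + 64*s**2/9, which equals f(s).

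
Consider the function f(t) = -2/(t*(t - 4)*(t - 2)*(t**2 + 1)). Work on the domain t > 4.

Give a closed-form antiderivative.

The denominator factors as t*(t - 4)*(t - 2)*(t**2 + 1); partial fractions split f into directly integrable pieces: 2*(7*t - 6)/(85*(t**2 + 1)) + 1/(10*(t - 2)) - 1/(68*(t - 4)) - 1/(4*t).
Check: d/dt[(-85*log(t) - 5*log(t - 4) + 34*log(t - 2) + 28*log(t**2 + 1) - 48*atan(t))/340] = -2/(t**5 - 6*t**4 + 9*t**3 - 6*t**2 + 8*t), which equals f(t).

An antiderivative is F(t) = (-85*log(t) - 5*log(t - 4) + 34*log(t - 2) + 28*log(t**2 + 1) - 48*atan(t))/340.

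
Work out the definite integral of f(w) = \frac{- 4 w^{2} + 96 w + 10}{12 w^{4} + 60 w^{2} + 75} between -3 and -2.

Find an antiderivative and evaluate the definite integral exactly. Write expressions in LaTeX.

f has the shape u'v + uv' for u = \frac{1}{w^{2} + \frac{5}{2}} and v = \frac{w}{3} - 4 — it is the derivative of the product u*v.
F(w) = \frac{\frac{w}{3} - 4}{w^{2} + \frac{5}{2}} is an antiderivative of f.
Check: d/dw[\frac{\frac{w}{3} - 4}{w^{2} + \frac{5}{2}}] = \frac{- 4 w^{2} + 96 w + 10}{12 w^{4} + 60 w^{2} + 75} = f(w).
F(-2) = - \frac{28}{39}; F(-3) = - \frac{10}{23}.
Integral = F(-2) - F(-3) = - \frac{254}{897}.

Antiderivative: F(w) = \frac{\frac{w}{3} - 4}{w^{2} + \frac{5}{2}}; value = - \frac{254}{897}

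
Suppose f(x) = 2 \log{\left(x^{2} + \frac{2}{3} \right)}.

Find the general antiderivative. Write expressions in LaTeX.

F(x) = \frac{2 \left(3 x \log{\left(x^{2} + \frac{2}{3} \right)} - 6 x + 2 \sqrt{6} \operatorname{atan}{\left(\frac{\sqrt{6} x}{2} \right)}\right)}{3} + C

Recover f(x) by differentiating a candidate F(x); any mismatch rules it out.
Check: d/dx[\frac{2 \left(3 x \log{\left(x^{2} + \frac{2}{3} \right)} - 6 x + 2 \sqrt{6} \operatorname{atan}{\left(\frac{\sqrt{6} x}{2} \right)}\right)}{3}] = 2 \log{\left(x^{2} + \frac{2}{3} \right)} = f(x).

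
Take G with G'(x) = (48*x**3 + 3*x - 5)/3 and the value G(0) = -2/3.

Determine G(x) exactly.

G(x) = 4*x**4 + x**2/2 - 5*x/3 - 2/3

Recover the given G'(x) by differentiating a candidate G(x); any mismatch rules it out.
A general antiderivative is 4*x**4 + x**2/2 - 5*x/3 - 2/3 + C.
The condition gives C = -2/3 - (-2/3) = 0.
So G(x) = 4*x**4 + x**2/2 - 5*x/3 - 2/3.
Check: d/dx[4*x**4 + x**2/2 - 5*x/3 - 2/3] = 16*x**3 + x - 5/3, which equals G'(x).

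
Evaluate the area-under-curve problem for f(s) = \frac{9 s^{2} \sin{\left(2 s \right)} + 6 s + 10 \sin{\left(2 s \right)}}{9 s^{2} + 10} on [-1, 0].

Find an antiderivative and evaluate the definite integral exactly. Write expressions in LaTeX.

Differentiate the proposed F(s) back; it has to land on f(s) exactly.
F(s) = \frac{2 \log{\left(\frac{3 s^{2}}{2} + \frac{5}{3} \right)} - 3 \cos{\left(2 s \right)}}{6} is an antiderivative of f.
Check: d/ds[\frac{2 \log{\left(\frac{3 s^{2}}{2} + \frac{5}{3} \right)} - 3 \cos{\left(2 s \right)}}{6}] = \frac{9 s^{2} \sin{\left(2 s \right)} + 6 s + 10 \sin{\left(2 s \right)}}{9 s^{2} + 10} = f(s).
F(0) = - \frac{1}{2} + \frac{\log{\left(\frac{5}{3} \right)}}{3}; F(-1) = - \frac{\cos{\left(2 \right)}}{2} + \frac{\log{\left(\frac{19}{6} \right)}}{3}.
Integral = F(0) - F(-1) = - \frac{1}{2} - \frac{\log{\left(\frac{19}{6} \right)}}{3} + \frac{\cos{\left(2 \right)}}{2} + \frac{\log{\left(\frac{5}{3} \right)}}{3}.

Antiderivative: F(s) = \frac{2 \log{\left(\frac{3 s^{2}}{2} + \frac{5}{3} \right)} - 3 \cos{\left(2 s \right)}}{6}; value = - \frac{1}{2} - \frac{\log{\left(\frac{19}{6} \right)}}{3} + \frac{\cos{\left(2 \right)}}{2} + \frac{\log{\left(\frac{5}{3} \right)}}{3}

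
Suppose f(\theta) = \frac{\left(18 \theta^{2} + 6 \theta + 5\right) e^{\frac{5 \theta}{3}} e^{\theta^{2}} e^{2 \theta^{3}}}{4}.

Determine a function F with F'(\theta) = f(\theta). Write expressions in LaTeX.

An antiderivative is F(\theta) = \frac{3 e^{2 \theta^{3} + \theta^{2} + \frac{5 \theta}{3}}}{4}.

f matches the chain-rule pattern g'(h)*h' with inner function h(\theta) = 2 \theta^{3} + \theta^{2} + \frac{5 \theta}{3}; substituting u = h(\theta) collapses the integral.
Check: d/d\theta[\frac{3 e^{2 \theta^{3} + \theta^{2} + \frac{5 \theta}{3}}}{4}] = \frac{9 \theta^{2} e^{\frac{5 \theta}{3}} e^{\theta^{2}} e^{2 \theta^{3}}}{2} + \frac{3 \theta e^{\frac{5 \theta}{3}} e^{\theta^{2}} e^{2 \theta^{3}}}{2} + \frac{5 e^{\frac{5 \theta}{3}} e^{\theta^{2}} e^{2 \theta^{3}}}{4}, which equals f(\theta).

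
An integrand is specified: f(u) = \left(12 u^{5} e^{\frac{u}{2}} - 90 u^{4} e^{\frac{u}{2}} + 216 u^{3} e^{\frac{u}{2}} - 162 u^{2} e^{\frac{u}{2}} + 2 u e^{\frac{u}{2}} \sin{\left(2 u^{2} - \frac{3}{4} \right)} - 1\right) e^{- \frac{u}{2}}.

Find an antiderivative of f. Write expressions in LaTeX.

An antiderivative is F(u) = - 2 \left(- u^{2} + 3 u\right)^{3} - \frac{\cos{\left(2 u^{2} - \frac{3}{4} \right)}}{2} + 2 e^{- \frac{u}{2}}.

Since d/du undoes antidifferentiation here, F'(u) = f(u) is required of F(u).
Check: d/du[- 2 \left(- u^{2} + 3 u\right)^{3} - \frac{\cos{\left(2 u^{2} - \frac{3}{4} \right)}}{2} + 2 e^{- \frac{u}{2}}] = \left(12 u^{5} e^{\frac{u}{2}} - 90 u^{4} e^{\frac{u}{2}} + 216 u^{3} e^{\frac{u}{2}} - 162 u^{2} e^{\frac{u}{2}} + 2 u e^{\frac{u}{2}} \sin{\left(2 u^{2} - \frac{3}{4} \right)} - 1\right) e^{- \frac{u}{2}} = f(u).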